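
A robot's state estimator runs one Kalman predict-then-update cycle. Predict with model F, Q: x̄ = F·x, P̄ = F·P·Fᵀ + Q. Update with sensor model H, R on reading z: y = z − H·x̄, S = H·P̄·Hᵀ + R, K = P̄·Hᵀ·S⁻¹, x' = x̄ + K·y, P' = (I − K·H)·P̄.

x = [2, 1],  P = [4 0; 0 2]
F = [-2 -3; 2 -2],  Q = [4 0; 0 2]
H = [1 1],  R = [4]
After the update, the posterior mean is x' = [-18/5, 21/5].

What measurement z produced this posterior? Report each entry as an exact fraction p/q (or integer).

z = [1]

x̄ = F·x = [-7, 2]
P̄ = F·P·Fᵀ + Q = [38 -4; -4 26]
S = H·P̄·Hᵀ + R = [60]
K = P̄·Hᵀ·S⁻¹ = [17/30; 11/30]
x' − x̄ = [17/5, 11/5] = K·y
y = (KᵀK)⁻¹·Kᵀ·(x' − x̄) = [6]
z = y + H·x̄ = [6] + [-5] = [1]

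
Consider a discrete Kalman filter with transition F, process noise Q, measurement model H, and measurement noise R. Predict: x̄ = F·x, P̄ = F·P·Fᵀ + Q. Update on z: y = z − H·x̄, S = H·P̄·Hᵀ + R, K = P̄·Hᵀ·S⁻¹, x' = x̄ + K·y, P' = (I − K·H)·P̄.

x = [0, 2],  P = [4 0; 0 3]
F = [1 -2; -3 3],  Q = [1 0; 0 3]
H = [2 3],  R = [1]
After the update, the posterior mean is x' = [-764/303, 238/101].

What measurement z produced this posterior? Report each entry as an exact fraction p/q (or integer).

x̄ = F·x = [-4, 6]
P̄ = F·P·Fᵀ + Q = [17 -30; -30 66]
S = H·P̄·Hᵀ + R = [303]
K = P̄·Hᵀ·S⁻¹ = [-56/303; 46/101]
x' − x̄ = [448/303, -368/101] = K·y
y = (KᵀK)⁻¹·Kᵀ·(x' − x̄) = [-8]
z = y + H·x̄ = [-8] + [10] = [2]

z = [2]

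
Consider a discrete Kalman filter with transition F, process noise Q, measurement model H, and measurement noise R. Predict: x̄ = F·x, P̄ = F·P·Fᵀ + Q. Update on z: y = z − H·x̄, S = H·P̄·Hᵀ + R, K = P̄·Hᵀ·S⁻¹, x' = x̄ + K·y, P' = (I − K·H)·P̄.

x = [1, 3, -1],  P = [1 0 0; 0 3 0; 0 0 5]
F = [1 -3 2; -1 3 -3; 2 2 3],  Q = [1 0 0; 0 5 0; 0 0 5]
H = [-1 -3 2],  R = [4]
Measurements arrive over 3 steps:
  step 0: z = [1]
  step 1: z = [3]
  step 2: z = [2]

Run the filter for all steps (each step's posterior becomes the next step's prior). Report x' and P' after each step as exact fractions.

step 0: x' = [-832/107, 813/107, 7685/963], P' = [2642/107 -2228/107 -1987/107; -2228/107 2262/107 2227/107; -1987/107 2227/107 21533/963]
step 1: x' = [-15619199/1293191, 11053528/1293191, 10785387/1293191], P' = [130098280/1293191 -94809030/1293191 -77332751/1293191; -94809030/1293191 73463964/1293191 62663871/1293191; -77332751/1293191 62663871/1293191 56343257/1293191]
step 2: x' = [-31676279092/1542914011, 21570099826/1542914011, 18103527002/1542914011], P' = [625288558560/1542914011 -447546161046/1542914011 -358768321635/1542914011; -447546161046/1542914011 325529874884/1542914011 264287432851/1542914011; -358768321635/1542914011 264287432851/1542914011 218186601605/1542914011]

step 0: x̄ = F·x = [-10, 11, 5]
step 0: P̄ = F·P·Fᵀ + Q = [49 -58 14; -58 78 -29; 14 -29 66]
step 0: y = z − H·x̄ = [14]
step 0: S = H·P̄·Hᵀ + R = [963]
step 0: K = P̄·Hᵀ·S⁻¹ = [17/107; -26/107; 205/963]
step 0: x' = x̄ + K·y = [-832/107, 813/107, 7685/963]
step 0: P' = (I − K·H)·P̄ = [2642/107 -2228/107 -1987/107; -2228/107 2262/107 2227/107; -1987/107 2227/107 21533/963]
step 1: x̄ = F·x = [-14069/963, 2128/321, 7571/321]
step 1: P̄ = F·P·Fᵀ + Q = [102359/963 -22150/321 -30194/321; -22150/321 6428/107 2407/107; -30194/321 2407/107 26740/107]
step 1: y = z − H·x̄ = [-37454/963]
step 1: S = H·P̄·Hᵀ + R = [1293191/963]
step 1: K = P̄·Hᵀ·S⁻¹ = [-84173/1293191; -63780/1293191; 506913/1293191]
step 1: x' = x̄ + K·y = [-15619199/1293191, 11053528/1293191, 10785387/1293191]
step 1: P' = (I − K·H)·P̄ = [130098280/1293191 -94809030/1293191 -77332751/1293191; -94809030/1293191 73463964/1293191 62663871/1293191; -77332751/1293191 62663871/1293191 56343257/1293191]
step 2: x̄ = F·x = [-27209009/1293191, 16423622/1293191, 23224819/1293191]
step 2: P̄ = F·P·Fᵀ + Q = [525496899/1293191 -371565858/1293191 -317940174/1293191; -371565858/1293191 281737220/1293191 178248163/1293191; -317940174/1293191 178248163/1293191 393305444/1293191]
step 2: y = z − H·x̄ = [-21801399/1293191]
step 2: S = H·P̄·Hᵀ + R = [1542914011/1293191]
step 2: K = P̄·Hᵀ·S⁻¹ = [-46679673/1542914011; -117149476/1542914011; 569806573/1542914011]
step 2: x' = x̄ + K·y = [-31676279092/1542914011, 21570099826/1542914011, 18103527002/1542914011]
step 2: P' = (I − K·H)·P̄ = [625288558560/1542914011 -447546161046/1542914011 -358768321635/1542914011; -447546161046/1542914011 325529874884/1542914011 264287432851/1542914011; -358768321635/1542914011 264287432851/1542914011 218186601605/1542914011]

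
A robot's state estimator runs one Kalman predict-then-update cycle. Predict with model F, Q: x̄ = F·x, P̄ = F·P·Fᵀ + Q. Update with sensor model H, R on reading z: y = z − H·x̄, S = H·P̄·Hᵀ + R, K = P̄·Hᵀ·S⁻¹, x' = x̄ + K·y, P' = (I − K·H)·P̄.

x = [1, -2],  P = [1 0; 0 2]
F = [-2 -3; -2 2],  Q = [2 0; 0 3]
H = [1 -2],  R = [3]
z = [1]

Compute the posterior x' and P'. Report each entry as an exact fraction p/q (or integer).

x̄ = F·x = [4, -6]
P̄ = F·P·Fᵀ + Q = [24 -8; -8 15]
y = z − H·x̄ = [-15]
S = H·P̄·Hᵀ + R = [119]
K = P̄·Hᵀ·S⁻¹ = [40/119; -38/119]
x' = x̄ + K·y = [-124/119, -144/119]
P' = (I − K·H)·P̄ = [1256/119 568/119; 568/119 341/119]

x' = [-124/119, -144/119]
P' = [1256/119 568/119; 568/119 341/119]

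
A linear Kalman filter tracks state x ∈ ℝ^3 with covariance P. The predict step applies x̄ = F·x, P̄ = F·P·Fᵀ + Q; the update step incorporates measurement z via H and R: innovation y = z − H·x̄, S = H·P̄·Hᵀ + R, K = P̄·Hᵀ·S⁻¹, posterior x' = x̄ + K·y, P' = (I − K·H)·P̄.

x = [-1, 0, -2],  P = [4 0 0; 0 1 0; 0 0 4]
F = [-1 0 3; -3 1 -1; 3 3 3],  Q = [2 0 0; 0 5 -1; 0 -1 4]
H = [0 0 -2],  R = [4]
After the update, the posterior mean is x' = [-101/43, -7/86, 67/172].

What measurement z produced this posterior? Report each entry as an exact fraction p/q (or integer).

z = [-1]

x̄ = F·x = [-5, 5, -9]
P̄ = F·P·Fᵀ + Q = [42 0 24; 0 46 -46; 24 -46 85]
S = H·P̄·Hᵀ + R = [344]
K = P̄·Hᵀ·S⁻¹ = [-6/43; 23/86; -85/172]
x' − x̄ = [114/43, -437/86, 1615/172] = K·y
y = (KᵀK)⁻¹·Kᵀ·(x' − x̄) = [-19]
z = y + H·x̄ = [-19] + [18] = [-1]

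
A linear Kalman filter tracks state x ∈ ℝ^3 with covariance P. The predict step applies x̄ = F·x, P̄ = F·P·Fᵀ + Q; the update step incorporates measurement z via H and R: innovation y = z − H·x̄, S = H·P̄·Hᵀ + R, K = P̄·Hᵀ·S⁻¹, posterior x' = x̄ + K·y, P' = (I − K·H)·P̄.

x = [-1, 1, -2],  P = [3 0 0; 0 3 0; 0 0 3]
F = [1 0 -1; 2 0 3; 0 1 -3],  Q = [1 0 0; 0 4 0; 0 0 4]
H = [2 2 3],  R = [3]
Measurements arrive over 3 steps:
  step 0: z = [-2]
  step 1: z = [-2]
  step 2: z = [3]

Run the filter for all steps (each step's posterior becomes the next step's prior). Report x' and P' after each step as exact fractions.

step 0: x̄ = F·x = [1, -8, 7]
step 0: P̄ = F·P·Fᵀ + Q = [7 -3 9; -3 43 -27; 9 -27 34]
step 0: y = z − H·x̄ = [-9]
step 0: S = H·P̄·Hᵀ + R = [269]
step 0: K = P̄·Hᵀ·S⁻¹ = [35/269; -1/269; 66/269]
step 0: x' = x̄ + K·y = [-46/269, -2143/269, 1289/269]
step 0: P' = (I − K·H)·P̄ = [658/269 -772/269 111/269; -772/269 11566/269 -7197/269; 111/269 -7197/269 4790/269]
step 1: x̄ = F·x = [-1335/269, 3775/269, -6010/269]
step 1: P̄ = F·P·Fᵀ + Q = [5495/269 -12943/269 20462/269; -12943/269 48150/269 -66911/269; 20462/269 -66911/269 98934/269]
step 1: y = z − H·x̄ = [12612/269]
step 1: S = H·P̄·Hᵀ + R = [444861/269]
step 1: K = P̄·Hᵀ·S⁻¹ = [46490/444861; -130319/444861; 22656/49429]
step 1: x' = x̄ + K·y = [-9365/148287, 44321/148287, -42122/49429]
step 1: P' = (I − K·H)·P̄ = [1052755/444861 1117823/444861 -155618/49429; 1117823/444861 16494481/444861 -1319095/49429; -155618/49429 -1319095/49429 1005798/49429]
step 2: x̄ = F·x = [117001/148287, -397828/148287, 423419/148287]
step 2: P̄ = F·P·Fᵀ + Q = [13350922/444861 -26451598/444861 44347910/444861; -26451598/444861 70653358/444861 -106446185/444861; 44347910/444861 -106446185/444861 170974693/444861]
step 2: y = z − H·x̄ = [-87914/49429]
step 2: S = H·P̄·Hᵀ + R = [102147984/49429]
step 2: K = P̄·Hᵀ·S⁻¹ = [17807063/153221976; -76978345/306443952; 129575843/306443952]
step 2: x' = x̄ + K·y = [44611645/76610988, -342611159/153221976, 322279093/153221976]
step 2: P' = (I − K·H)·P̄ = [482529467/229832964 399958211/459665928 -856590241/459665928; 399958211/459665928 26127020243/919331856 -18182226145/919331856; -856590241/459665928 -18182226145/919331856 13652331947/919331856]

step 0: x' = [-46/269, -2143/269, 1289/269], P' = [658/269 -772/269 111/269; -772/269 11566/269 -7197/269; 111/269 -7197/269 4790/269]
step 1: x' = [-9365/148287, 44321/148287, -42122/49429], P' = [1052755/444861 1117823/444861 -155618/49429; 1117823/444861 16494481/444861 -1319095/49429; -155618/49429 -1319095/49429 1005798/49429]
step 2: x' = [44611645/76610988, -342611159/153221976, 322279093/153221976], P' = [482529467/229832964 399958211/459665928 -856590241/459665928; 399958211/459665928 26127020243/919331856 -18182226145/919331856; -856590241/459665928 -18182226145/919331856 13652331947/919331856]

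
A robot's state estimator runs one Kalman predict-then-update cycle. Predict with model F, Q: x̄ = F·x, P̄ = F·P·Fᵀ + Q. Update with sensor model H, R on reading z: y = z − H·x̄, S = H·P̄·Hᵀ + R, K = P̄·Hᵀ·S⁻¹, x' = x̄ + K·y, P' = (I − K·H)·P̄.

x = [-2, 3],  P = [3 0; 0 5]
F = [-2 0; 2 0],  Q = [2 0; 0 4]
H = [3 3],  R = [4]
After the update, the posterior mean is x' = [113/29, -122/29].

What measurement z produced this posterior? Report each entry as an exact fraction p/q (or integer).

z = [-1]

x̄ = F·x = [4, -4]
P̄ = F·P·Fᵀ + Q = [14 -12; -12 16]
S = H·P̄·Hᵀ + R = [58]
K = P̄·Hᵀ·S⁻¹ = [3/29; 6/29]
x' − x̄ = [-3/29, -6/29] = K·y
y = (KᵀK)⁻¹·Kᵀ·(x' − x̄) = [-1]
z = y + H·x̄ = [-1] + [0] = [-1]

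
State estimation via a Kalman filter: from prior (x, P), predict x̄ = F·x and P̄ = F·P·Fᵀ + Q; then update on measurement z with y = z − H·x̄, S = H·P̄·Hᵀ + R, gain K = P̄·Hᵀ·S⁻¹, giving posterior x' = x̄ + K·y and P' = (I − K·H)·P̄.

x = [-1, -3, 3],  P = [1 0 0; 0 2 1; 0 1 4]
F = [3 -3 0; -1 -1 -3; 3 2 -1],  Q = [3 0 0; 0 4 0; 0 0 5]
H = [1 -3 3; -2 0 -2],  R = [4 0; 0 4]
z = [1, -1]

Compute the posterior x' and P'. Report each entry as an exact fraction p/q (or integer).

x̄ = F·x = [6, -5, -12]
P̄ = F·P·Fᵀ + Q = [30 12 0; 12 49 0; 0 0 22]
y = z − H·x̄ = [16, -13]
S = H·P̄·Hᵀ + R = [601 -120; -120 212]
K = P̄·Hᵀ·S⁻¹ = [-2118/28253 -9195/28253; -7875/28253 -7656/28253; 2178/28253 -4631/28253]
x' = x̄ + K·y = [255165/28253, -167737/28253, -243985/28253]
P' = (I − K·H)·P̄ = [283182/28253 -167574/28253 -264792/28253; -167574/28253 137528/28253 182886/28253; -264792/28253 182886/28253 274054/28253]

x' = [255165/28253, -167737/28253, -243985/28253]
P' = [283182/28253 -167574/28253 -264792/28253; -167574/28253 137528/28253 182886/28253; -264792/28253 182886/28253 274054/28253]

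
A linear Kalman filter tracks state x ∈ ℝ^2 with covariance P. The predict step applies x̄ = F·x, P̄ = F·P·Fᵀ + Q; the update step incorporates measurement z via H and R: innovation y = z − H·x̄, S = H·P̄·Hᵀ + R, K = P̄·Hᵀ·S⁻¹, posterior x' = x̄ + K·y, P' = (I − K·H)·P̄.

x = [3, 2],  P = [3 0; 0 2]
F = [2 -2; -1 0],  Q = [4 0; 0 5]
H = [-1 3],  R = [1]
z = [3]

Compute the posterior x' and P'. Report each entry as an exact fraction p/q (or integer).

x̄ = F·x = [2, -3]
P̄ = F·P·Fᵀ + Q = [24 -6; -6 8]
y = z − H·x̄ = [14]
S = H·P̄·Hᵀ + R = [133]
K = P̄·Hᵀ·S⁻¹ = [-6/19; 30/133]
x' = x̄ + K·y = [-46/19, 3/19]
P' = (I − K·H)·P̄ = [204/19 66/19; 66/19 164/133]

x' = [-46/19, 3/19]
P' = [204/19 66/19; 66/19 164/133]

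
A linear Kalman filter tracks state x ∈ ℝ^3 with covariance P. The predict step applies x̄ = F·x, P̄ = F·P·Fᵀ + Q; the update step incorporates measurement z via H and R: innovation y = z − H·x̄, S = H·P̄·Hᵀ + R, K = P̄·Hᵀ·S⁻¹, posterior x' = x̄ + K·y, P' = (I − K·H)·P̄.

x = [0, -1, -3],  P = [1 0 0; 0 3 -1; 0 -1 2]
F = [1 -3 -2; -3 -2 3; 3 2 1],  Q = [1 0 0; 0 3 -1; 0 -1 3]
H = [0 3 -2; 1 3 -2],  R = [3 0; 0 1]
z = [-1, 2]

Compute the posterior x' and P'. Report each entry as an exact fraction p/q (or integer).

x̄ = F·x = [9, -7, -5]
P̄ = F·P·Fᵀ + Q = [25 8 -12; 8 54 -20; -12 -20 22]
y = z − H·x̄ = [10, 4]
S = H·P̄·Hᵀ + R = [817 862; 862 936]
K = P̄·Hᵀ·S⁻¹ = [-8999/10834 18265/21668; 2013/5417 -1277/10834; 662/5417 -1281/5417]
x' = x̄ + K·y = [22023/5417, -20343/5417, -25589/5417]
P' = (I − K·H)·P̄ = [72259/21668 -13355/10834 -3267/5417; -13355/10834 19977/5417 26946/5417; -3267/5417 26946/5417 39426/5417]

x' = [22023/5417, -20343/5417, -25589/5417]
P' = [72259/21668 -13355/10834 -3267/5417; -13355/10834 19977/5417 26946/5417; -3267/5417 26946/5417 39426/5417]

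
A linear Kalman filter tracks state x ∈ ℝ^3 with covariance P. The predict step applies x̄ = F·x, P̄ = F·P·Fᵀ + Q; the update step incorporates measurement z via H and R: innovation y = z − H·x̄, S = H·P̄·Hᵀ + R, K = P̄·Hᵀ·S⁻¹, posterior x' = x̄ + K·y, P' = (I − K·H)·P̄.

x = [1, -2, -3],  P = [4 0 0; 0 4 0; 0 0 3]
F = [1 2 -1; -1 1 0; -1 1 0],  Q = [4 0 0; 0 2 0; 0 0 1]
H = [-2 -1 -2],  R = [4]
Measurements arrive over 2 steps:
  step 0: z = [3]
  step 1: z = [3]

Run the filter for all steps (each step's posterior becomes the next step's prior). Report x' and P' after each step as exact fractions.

step 0: x̄ = F·x = [0, -3, -3]
step 0: P̄ = F·P·Fᵀ + Q = [27 4 4; 4 10 8; 4 8 9]
step 0: y = z − H·x̄ = [-6]
step 0: S = H·P̄·Hᵀ + R = [238]
step 0: K = P̄·Hᵀ·S⁻¹ = [-33/119; -1/7; -1/7]
step 0: x' = x̄ + K·y = [198/119, -15/7, -15/7]
step 0: P' = (I − K·H)·P̄ = [1035/119 -38/7 -38/7; -38/7 36/7 22/7; -38/7 22/7 29/7]
step 1: x̄ = F·x = [-57/119, -453/119, -453/119]
step 1: P̄ = F·P·Fᵀ + Q = [1664/119 -185/119 -185/119; -185/119 3177/119 2939/119; -185/119 2939/119 3058/119]
step 1: y = z − H·x̄ = [-1116/119]
step 1: S = H·P̄·Hᵀ + R = [32077/119]
step 1: K = P̄·Hᵀ·S⁻¹ = [-2773/32077; -8685/32077; -8685/32077]
step 1: x' = x̄ + K·y = [10641/32077, -40659/32077, -40659/32077]
step 1: P' = (I − K·H)·P̄ = [383921/32077 -252250/32077 -252250/32077; -252250/32077 222516/32077 158362/32077; -252250/32077 158362/32077 190439/32077]

step 0: x' = [198/119, -15/7, -15/7], P' = [1035/119 -38/7 -38/7; -38/7 36/7 22/7; -38/7 22/7 29/7]
step 1: x' = [10641/32077, -40659/32077, -40659/32077], P' = [383921/32077 -252250/32077 -252250/32077; -252250/32077 222516/32077 158362/32077; -252250/32077 158362/32077 190439/32077]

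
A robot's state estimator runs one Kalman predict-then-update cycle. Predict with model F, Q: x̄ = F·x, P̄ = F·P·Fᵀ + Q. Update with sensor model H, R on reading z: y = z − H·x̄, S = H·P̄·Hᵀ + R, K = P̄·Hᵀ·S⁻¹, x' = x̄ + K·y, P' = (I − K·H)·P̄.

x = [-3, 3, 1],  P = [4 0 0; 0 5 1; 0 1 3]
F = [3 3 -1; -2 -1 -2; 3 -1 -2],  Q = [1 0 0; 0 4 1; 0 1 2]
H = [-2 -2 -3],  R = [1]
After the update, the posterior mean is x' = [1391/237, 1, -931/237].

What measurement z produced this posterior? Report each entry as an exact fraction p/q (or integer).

z = [-2]

x̄ = F·x = [-1, 1, -14]
P̄ = F·P·Fᵀ + Q = [79 -38 22; -38 41 -2; 22 -2 59]
S = H·P̄·Hᵀ + R = [948]
K = P̄·Hᵀ·S⁻¹ = [-37/237; 0; -217/948]
x' − x̄ = [1628/237, 0, 2387/237] = K·y
y = (KᵀK)⁻¹·Kᵀ·(x' − x̄) = [-44]
z = y + H·x̄ = [-44] + [42] = [-2]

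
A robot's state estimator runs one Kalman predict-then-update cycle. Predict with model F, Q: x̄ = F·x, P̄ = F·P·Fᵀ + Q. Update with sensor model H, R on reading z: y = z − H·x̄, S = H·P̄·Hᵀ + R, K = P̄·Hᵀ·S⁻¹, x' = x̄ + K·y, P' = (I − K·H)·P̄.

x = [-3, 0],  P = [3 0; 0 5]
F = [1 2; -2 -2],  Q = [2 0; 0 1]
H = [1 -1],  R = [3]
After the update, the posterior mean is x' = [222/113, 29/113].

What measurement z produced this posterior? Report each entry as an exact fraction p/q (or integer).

x̄ = F·x = [-3, 6]
P̄ = F·P·Fᵀ + Q = [25 -26; -26 33]
S = H·P̄·Hᵀ + R = [113]
K = P̄·Hᵀ·S⁻¹ = [51/113; -59/113]
x' − x̄ = [561/113, -649/113] = K·y
y = (KᵀK)⁻¹·Kᵀ·(x' − x̄) = [11]
z = y + H·x̄ = [11] + [-9] = [2]

z = [2]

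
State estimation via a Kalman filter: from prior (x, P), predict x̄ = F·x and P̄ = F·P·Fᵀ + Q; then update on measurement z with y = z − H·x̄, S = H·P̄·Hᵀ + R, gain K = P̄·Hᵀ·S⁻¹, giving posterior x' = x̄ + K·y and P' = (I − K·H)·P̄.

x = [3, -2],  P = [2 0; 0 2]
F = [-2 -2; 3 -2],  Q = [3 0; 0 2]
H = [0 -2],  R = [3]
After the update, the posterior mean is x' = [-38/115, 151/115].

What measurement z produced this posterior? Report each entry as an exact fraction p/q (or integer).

x̄ = F·x = [-2, 13]
P̄ = F·P·Fᵀ + Q = [19 -4; -4 28]
S = H·P̄·Hᵀ + R = [115]
K = P̄·Hᵀ·S⁻¹ = [8/115; -56/115]
x' − x̄ = [192/115, -1344/115] = K·y
y = (KᵀK)⁻¹·Kᵀ·(x' − x̄) = [24]
z = y + H·x̄ = [24] + [-26] = [-2]

z = [-2]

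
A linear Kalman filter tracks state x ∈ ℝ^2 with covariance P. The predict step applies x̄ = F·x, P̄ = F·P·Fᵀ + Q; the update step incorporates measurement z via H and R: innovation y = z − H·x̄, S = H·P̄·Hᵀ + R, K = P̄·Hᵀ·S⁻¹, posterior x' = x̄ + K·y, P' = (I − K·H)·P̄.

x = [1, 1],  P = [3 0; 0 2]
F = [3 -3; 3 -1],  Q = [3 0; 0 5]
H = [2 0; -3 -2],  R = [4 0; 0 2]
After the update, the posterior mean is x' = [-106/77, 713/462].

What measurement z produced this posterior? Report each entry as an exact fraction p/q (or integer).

x̄ = F·x = [0, 2]
P̄ = F·P·Fᵀ + Q = [48 33; 33 34]
S = H·P̄·Hᵀ + R = [196 -420; -420 966]
K = P̄·Hᵀ·S⁻¹ = [27/77 -5/77; -38/77 -179/462]
x' − x̄ = [-106/77, -211/462] = K·y
y = (KᵀK)⁻¹·Kᵀ·(x' − x̄) = [-3, 5]
z = y + H·x̄ = [-3, 5] + [0, -4] = [-3, 1]

z = [-3, 1]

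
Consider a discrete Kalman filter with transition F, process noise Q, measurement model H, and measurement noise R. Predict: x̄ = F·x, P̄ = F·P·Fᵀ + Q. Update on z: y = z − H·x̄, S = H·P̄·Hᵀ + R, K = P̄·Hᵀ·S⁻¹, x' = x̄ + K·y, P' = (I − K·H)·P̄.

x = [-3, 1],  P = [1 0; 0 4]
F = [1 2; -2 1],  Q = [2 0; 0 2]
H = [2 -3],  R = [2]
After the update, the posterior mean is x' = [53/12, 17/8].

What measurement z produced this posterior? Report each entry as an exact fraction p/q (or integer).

x̄ = F·x = [-1, 7]
P̄ = F·P·Fᵀ + Q = [19 6; 6 10]
S = H·P̄·Hᵀ + R = [96]
K = P̄·Hᵀ·S⁻¹ = [5/24; -3/16]
x' − x̄ = [65/12, -39/8] = K·y
y = (KᵀK)⁻¹·Kᵀ·(x' − x̄) = [26]
z = y + H·x̄ = [26] + [-23] = [3]

z = [3]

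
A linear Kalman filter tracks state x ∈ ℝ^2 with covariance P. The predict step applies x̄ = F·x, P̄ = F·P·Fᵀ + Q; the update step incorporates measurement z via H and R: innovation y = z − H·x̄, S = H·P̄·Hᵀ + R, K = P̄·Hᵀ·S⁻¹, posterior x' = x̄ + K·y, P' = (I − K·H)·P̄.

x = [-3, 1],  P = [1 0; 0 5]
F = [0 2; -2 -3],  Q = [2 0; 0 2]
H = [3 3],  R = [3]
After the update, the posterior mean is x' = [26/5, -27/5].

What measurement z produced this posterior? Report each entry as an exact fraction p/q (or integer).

z = [-1]

x̄ = F·x = [2, 3]
P̄ = F·P·Fᵀ + Q = [22 -30; -30 51]
S = H·P̄·Hᵀ + R = [120]
K = P̄·Hᵀ·S⁻¹ = [-1/5; 21/40]
x' − x̄ = [16/5, -42/5] = K·y
y = (KᵀK)⁻¹·Kᵀ·(x' − x̄) = [-16]
z = y + H·x̄ = [-16] + [15] = [-1]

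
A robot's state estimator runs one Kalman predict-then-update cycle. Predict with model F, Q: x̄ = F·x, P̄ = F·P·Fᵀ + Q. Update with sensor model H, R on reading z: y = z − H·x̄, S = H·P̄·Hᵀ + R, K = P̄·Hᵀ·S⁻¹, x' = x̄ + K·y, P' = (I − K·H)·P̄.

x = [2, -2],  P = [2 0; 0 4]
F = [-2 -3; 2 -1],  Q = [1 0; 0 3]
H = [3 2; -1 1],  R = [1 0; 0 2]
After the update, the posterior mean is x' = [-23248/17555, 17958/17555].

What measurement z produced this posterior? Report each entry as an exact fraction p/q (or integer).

x̄ = F·x = [2, 6]
P̄ = F·P·Fᵀ + Q = [45 4; 4 15]
S = H·P̄·Hᵀ + R = [514 -101; -101 54]
K = P̄·Hᵀ·S⁻¹ = [3581/17555 -6631/17555; 3379/17555 9896/17555]
x' − x̄ = [-58358/17555, -87372/17555] = K·y
y = (KᵀK)⁻¹·Kᵀ·(x' − x̄) = [-20, -2]
z = y + H·x̄ = [-20, -2] + [18, 4] = [-2, 2]

z = [-2, 2]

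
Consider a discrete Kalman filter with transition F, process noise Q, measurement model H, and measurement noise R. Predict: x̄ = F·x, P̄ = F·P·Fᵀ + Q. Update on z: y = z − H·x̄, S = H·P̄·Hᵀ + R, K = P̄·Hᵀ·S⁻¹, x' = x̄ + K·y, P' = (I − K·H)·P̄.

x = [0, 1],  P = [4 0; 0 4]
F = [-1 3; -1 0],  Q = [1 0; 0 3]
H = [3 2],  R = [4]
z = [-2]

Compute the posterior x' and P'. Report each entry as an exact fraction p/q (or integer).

x̄ = F·x = [3, 0]
P̄ = F·P·Fᵀ + Q = [41 4; 4 7]
y = z − H·x̄ = [-11]
S = H·P̄·Hᵀ + R = [449]
K = P̄·Hᵀ·S⁻¹ = [131/449; 26/449]
x' = x̄ + K·y = [-94/449, -286/449]
P' = (I − K·H)·P̄ = [1248/449 -1610/449; -1610/449 2467/449]

x' = [-94/449, -286/449]
P' = [1248/449 -1610/449; -1610/449 2467/449]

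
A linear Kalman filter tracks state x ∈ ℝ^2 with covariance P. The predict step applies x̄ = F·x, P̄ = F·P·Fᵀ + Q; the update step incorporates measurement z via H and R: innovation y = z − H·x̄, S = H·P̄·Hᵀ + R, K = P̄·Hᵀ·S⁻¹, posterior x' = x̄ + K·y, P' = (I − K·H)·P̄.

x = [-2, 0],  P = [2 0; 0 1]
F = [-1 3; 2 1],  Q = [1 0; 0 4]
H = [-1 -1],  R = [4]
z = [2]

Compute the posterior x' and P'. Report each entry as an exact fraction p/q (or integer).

x' = [2, -4]
P' = [203/27 -53/9; -53/9 23/3]

x̄ = F·x = [2, -4]
P̄ = F·P·Fᵀ + Q = [12 -1; -1 13]
y = z − H·x̄ = [0]
S = H·P̄·Hᵀ + R = [27]
K = P̄·Hᵀ·S⁻¹ = [-11/27; -4/9]
x' = x̄ + K·y = [2, -4]
P' = (I − K·H)·P̄ = [203/27 -53/9; -53/9 23/3]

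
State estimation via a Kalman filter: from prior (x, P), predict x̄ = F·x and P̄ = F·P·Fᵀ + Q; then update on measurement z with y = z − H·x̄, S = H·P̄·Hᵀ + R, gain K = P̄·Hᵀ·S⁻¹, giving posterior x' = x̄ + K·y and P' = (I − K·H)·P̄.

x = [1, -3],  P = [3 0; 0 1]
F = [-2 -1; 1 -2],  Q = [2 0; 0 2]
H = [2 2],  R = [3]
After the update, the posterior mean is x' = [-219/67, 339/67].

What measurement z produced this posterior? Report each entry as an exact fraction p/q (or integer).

x̄ = F·x = [1, 7]
P̄ = F·P·Fᵀ + Q = [15 -4; -4 9]
S = H·P̄·Hᵀ + R = [67]
K = P̄·Hᵀ·S⁻¹ = [22/67; 10/67]
x' − x̄ = [-286/67, -130/67] = K·y
y = (KᵀK)⁻¹·Kᵀ·(x' − x̄) = [-13]
z = y + H·x̄ = [-13] + [16] = [3]

z = [3]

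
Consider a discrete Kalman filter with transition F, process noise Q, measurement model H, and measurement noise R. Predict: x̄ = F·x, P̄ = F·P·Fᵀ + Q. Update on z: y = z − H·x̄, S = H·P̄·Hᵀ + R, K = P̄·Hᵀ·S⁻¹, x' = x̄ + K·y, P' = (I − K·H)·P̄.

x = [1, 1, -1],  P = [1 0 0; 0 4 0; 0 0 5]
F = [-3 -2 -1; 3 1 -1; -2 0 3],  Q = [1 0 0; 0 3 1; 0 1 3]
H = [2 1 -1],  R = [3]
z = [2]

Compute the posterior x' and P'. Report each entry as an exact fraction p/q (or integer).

x̄ = F·x = [-4, 5, -5]
P̄ = F·P·Fᵀ + Q = [31 -12 -9; -12 21 -20; -9 -20 52]
y = z − H·x̄ = [0]
S = H·P̄·Hᵀ + R = [228]
K = P̄·Hᵀ·S⁻¹ = [59/228; 17/228; -15/38]
x' = x̄ + K·y = [-4, 5, -5]
P' = (I − K·H)·P̄ = [3587/228 -3739/228 543/38; -3739/228 4499/228 -505/38; 543/38 -505/38 313/19]

x' = [-4, 5, -5]
P' = [3587/228 -3739/228 543/38; -3739/228 4499/228 -505/38; 543/38 -505/38 313/19]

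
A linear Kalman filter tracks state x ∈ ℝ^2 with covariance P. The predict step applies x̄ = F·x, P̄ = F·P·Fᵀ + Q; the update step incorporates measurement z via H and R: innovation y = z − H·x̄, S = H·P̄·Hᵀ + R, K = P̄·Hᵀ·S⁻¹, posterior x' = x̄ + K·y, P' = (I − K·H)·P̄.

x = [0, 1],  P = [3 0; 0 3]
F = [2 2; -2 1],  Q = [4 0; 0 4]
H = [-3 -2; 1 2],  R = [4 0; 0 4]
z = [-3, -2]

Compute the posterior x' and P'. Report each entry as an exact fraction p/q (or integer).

x' = [1296/581, -1104/581]
P' = [1020/581 -998/581; -998/581 1259/581]

x̄ = F·x = [2, 1]
P̄ = F·P·Fᵀ + Q = [28 -6; -6 19]
y = z − H·x̄ = [5, -6]
S = H·P̄·Hᵀ + R = [260 -112; -112 84]
K = P̄·Hᵀ·S⁻¹ = [-38/83 -244/581; 17/83 380/581]
x' = x̄ + K·y = [1296/581, -1104/581]
P' = (I − K·H)·P̄ = [1020/581 -998/581; -998/581 1259/581]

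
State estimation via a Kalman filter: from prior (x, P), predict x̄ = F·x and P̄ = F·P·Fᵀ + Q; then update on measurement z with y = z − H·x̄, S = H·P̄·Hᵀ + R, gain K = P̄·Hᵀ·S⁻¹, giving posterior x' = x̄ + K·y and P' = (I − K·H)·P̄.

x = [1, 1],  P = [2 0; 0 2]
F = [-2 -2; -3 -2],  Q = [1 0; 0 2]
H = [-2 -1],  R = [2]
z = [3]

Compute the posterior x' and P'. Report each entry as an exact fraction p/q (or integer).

x̄ = F·x = [-4, -5]
P̄ = F·P·Fᵀ + Q = [17 20; 20 28]
y = z − H·x̄ = [-10]
S = H·P̄·Hᵀ + R = [178]
K = P̄·Hᵀ·S⁻¹ = [-27/89; -34/89]
x' = x̄ + K·y = [-86/89, -105/89]
P' = (I − K·H)·P̄ = [55/89 -56/89; -56/89 180/89]

x' = [-86/89, -105/89]
P' = [55/89 -56/89; -56/89 180/89]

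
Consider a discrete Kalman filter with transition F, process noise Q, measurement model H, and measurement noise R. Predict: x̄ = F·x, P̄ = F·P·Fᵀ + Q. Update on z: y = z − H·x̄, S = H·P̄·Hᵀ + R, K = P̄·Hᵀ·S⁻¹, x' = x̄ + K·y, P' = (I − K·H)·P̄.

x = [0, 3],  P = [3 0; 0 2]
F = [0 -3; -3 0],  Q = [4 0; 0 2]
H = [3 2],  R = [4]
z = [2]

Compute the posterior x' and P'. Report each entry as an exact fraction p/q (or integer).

x' = [-158/53, 841/159]
P' = [440/53 -638/53; -638/53 2929/159]

x̄ = F·x = [-9, 0]
P̄ = F·P·Fᵀ + Q = [22 0; 0 29]
y = z − H·x̄ = [29]
S = H·P̄·Hᵀ + R = [318]
K = P̄·Hᵀ·S⁻¹ = [11/53; 29/159]
x' = x̄ + K·y = [-158/53, 841/159]
P' = (I − K·H)·P̄ = [440/53 -638/53; -638/53 2929/159]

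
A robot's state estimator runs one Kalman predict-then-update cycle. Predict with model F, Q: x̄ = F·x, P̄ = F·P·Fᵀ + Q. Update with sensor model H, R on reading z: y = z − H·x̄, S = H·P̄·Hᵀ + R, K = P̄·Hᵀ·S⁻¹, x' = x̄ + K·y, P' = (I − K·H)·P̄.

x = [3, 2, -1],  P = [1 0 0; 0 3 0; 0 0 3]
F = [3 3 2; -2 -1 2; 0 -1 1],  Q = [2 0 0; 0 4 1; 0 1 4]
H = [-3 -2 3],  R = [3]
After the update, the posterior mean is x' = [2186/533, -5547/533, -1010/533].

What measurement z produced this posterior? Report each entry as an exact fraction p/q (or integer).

x̄ = F·x = [13, -10, -3]
P̄ = F·P·Fᵀ + Q = [50 -3 -3; -3 23 10; -3 10 10]
S = H·P̄·Hᵀ + R = [533]
K = P̄·Hᵀ·S⁻¹ = [-153/533; -7/533; 19/533]
x' − x̄ = [-4743/533, -217/533, 589/533] = K·y
y = (KᵀK)⁻¹·Kᵀ·(x' − x̄) = [31]
z = y + H·x̄ = [31] + [-28] = [3]

z = [3]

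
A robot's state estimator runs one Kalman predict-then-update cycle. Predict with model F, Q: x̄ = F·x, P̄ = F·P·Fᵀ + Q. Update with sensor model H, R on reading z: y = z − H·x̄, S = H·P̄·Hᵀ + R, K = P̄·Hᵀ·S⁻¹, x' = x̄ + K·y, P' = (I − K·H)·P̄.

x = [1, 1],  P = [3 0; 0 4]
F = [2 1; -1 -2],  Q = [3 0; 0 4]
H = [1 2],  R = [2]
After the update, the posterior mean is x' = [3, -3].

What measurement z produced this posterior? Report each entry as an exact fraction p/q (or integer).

x̄ = F·x = [3, -3]
P̄ = F·P·Fᵀ + Q = [19 -14; -14 23]
S = H·P̄·Hᵀ + R = [57]
K = P̄·Hᵀ·S⁻¹ = [-3/19; 32/57]
x' − x̄ = [0, 0] = K·y
y = (KᵀK)⁻¹·Kᵀ·(x' − x̄) = [0]
z = y + H·x̄ = [0] + [-3] = [-3]

z = [-3]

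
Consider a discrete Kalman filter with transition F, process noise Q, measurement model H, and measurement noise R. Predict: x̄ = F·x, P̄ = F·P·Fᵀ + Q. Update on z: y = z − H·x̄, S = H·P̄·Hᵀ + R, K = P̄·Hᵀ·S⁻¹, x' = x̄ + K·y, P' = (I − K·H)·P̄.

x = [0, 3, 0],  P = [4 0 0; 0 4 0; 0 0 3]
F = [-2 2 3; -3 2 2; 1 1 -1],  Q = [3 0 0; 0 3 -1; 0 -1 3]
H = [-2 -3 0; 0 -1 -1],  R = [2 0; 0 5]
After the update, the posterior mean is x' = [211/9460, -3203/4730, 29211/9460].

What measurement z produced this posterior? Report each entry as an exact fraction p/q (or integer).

z = [2, -2]

x̄ = F·x = [6, 6, 3]
P̄ = F·P·Fᵀ + Q = [62 58 -9; 58 67 -11; -9 -11 14]
S = H·P̄·Hᵀ + R = [1549 266; 266 64]
K = P̄·Hᵀ·S⁻¹ = [-3019/14190 3367/28380; -1348/7095 -1211/14190; 677/4730 -6071/9460]
x' − x̄ = [-56549/9460, -31583/4730, 831/9460] = K·y
y = (KᵀK)⁻¹·Kᵀ·(x' − x̄) = [32, 7]
z = y + H·x̄ = [32, 7] + [-30, -9] = [2, -2]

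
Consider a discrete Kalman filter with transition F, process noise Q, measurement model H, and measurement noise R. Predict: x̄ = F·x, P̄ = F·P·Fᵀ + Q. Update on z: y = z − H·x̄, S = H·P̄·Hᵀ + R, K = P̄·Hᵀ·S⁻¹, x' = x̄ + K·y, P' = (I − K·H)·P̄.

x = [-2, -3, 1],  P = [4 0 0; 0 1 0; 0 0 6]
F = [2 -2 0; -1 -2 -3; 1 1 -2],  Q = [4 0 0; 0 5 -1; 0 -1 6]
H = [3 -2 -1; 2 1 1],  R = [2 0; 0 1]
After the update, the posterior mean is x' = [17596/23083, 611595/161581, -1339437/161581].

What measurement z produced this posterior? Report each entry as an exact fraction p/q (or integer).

z = [3, -3]

x̄ = F·x = [2, 5, -7]
P̄ = F·P·Fᵀ + Q = [24 -4 6; -4 67 29; 6 29 35]
S = H·P̄·Hᵀ + R = [649 -102; -102 265]
K = P̄·Hᵀ·S⁻¹ = [3530/23083 5714/23083; -37399/161581 39262/161581; -12123/161581 41674/161581]
x' − x̄ = [-28570/23083, -196310/161581, -208370/161581] = K·y
y = (KᵀK)⁻¹·Kᵀ·(x' − x̄) = [0, -5]
z = y + H·x̄ = [0, -5] + [3, 2] = [3, -3]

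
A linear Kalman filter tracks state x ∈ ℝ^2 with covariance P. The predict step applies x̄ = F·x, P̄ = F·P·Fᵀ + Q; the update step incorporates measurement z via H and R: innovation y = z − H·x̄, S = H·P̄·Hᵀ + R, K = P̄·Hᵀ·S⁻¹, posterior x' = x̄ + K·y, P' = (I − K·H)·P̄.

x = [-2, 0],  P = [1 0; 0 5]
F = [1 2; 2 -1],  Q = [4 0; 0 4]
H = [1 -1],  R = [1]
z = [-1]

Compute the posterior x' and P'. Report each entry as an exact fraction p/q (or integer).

x' = [-19/5, -157/55]
P' = [26/5 23/5; 23/5 274/55]

x̄ = F·x = [-2, -4]
P̄ = F·P·Fᵀ + Q = [25 -8; -8 13]
y = z − H·x̄ = [-3]
S = H·P̄·Hᵀ + R = [55]
K = P̄·Hᵀ·S⁻¹ = [3/5; -21/55]
x' = x̄ + K·y = [-19/5, -157/55]
P' = (I − K·H)·P̄ = [26/5 23/5; 23/5 274/55]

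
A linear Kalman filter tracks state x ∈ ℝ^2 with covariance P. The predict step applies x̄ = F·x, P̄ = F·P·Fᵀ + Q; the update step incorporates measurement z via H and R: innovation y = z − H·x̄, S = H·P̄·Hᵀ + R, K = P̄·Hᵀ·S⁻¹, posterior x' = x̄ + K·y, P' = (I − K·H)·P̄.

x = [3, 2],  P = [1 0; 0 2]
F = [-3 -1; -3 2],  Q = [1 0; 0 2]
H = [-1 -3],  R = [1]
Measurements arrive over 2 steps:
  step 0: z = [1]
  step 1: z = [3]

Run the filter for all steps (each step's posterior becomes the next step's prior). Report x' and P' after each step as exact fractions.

step 0: x̄ = F·x = [-11, -5]
step 0: P̄ = F·P·Fᵀ + Q = [12 5; 5 19]
step 0: y = z − H·x̄ = [-25]
step 0: S = H·P̄·Hᵀ + R = [214]
step 0: K = P̄·Hᵀ·S⁻¹ = [-27/214; -31/107]
step 0: x' = x̄ + K·y = [-1679/214, 240/107]
step 0: P' = (I − K·H)·P̄ = [1839/214 -302/107; -302/107 111/107]
step 1: x̄ = F·x = [4557/214, 5997/214]
step 1: P̄ = F·P·Fᵀ + Q = [13363/214 17919/214; 17919/214 25115/214]
step 1: y = z − H·x̄ = [11595/107]
step 1: S = H·P̄·Hᵀ + R = [173563/107]
step 1: K = P̄·Hᵀ·S⁻¹ = [-33560/173563; -46632/173563]
step 1: x' = x̄ + K·y = [118413/347126, -378867/347126]
step 1: P' = (I − K·H)·P̄ = [624067/347126 -185649/347126; -185649/347126 92971/347126]

step 0: x' = [-1679/214, 240/107], P' = [1839/214 -302/107; -302/107 111/107]
step 1: x' = [118413/347126, -378867/347126], P' = [624067/347126 -185649/347126; -185649/347126 92971/347126]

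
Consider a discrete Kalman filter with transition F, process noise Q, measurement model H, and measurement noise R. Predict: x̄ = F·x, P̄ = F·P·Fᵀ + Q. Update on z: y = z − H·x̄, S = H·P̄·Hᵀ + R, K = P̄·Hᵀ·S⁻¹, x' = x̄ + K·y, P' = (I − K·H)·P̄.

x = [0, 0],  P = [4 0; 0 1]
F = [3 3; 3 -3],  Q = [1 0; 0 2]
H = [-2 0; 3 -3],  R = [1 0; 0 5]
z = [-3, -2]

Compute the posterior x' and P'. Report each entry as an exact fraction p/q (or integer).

x' = [9831/6608, 1761/826]
P' = [13127/52864 1629/6608; 1629/6608 653/826]

x̄ = F·x = [0, 0]
P̄ = F·P·Fᵀ + Q = [46 27; 27 47]
y = z − H·x̄ = [-3, -2]
S = H·P̄·Hᵀ + R = [185 -114; -114 356]
K = P̄·Hᵀ·S⁻¹ = [-13127/26432 57/52864; -1629/3304 -2157/6608]
x' = x̄ + K·y = [9831/6608, 1761/826]
P' = (I − K·H)·P̄ = [13127/52864 1629/6608; 1629/6608 653/826]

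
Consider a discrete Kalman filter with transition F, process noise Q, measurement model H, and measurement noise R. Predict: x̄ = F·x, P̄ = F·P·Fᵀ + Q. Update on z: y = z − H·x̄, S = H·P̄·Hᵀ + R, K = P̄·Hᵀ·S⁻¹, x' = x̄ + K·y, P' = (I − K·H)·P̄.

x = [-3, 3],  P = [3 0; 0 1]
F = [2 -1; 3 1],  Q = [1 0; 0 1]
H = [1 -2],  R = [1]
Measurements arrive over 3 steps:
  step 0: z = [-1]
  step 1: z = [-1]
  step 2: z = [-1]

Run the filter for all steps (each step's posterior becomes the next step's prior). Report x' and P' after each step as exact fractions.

step 0: x' = [-487/63, -214/63], P' = [482/63 251/63; 251/63 146/63]
step 1: x' = [-43/28, -5459/15428], P' = [75/28 41/28; 41/28 16101/15428]
step 2: x' = [-451830/480287, -20603/1440861], P' = [1210471/480287 657244/480287; 657244/480287 1420237/1440861]

step 0: x̄ = F·x = [-9, -6]
step 0: P̄ = F·P·Fᵀ + Q = [14 17; 17 29]
step 0: y = z − H·x̄ = [-4]
step 0: S = H·P̄·Hᵀ + R = [63]
step 0: K = P̄·Hᵀ·S⁻¹ = [-20/63; -41/63]
step 0: x' = x̄ + K·y = [-487/63, -214/63]
step 0: P' = (I − K·H)·P̄ = [482/63 251/63; 251/63 146/63]
step 1: x̄ = F·x = [-760/63, -1675/63]
step 1: P̄ = F·P·Fᵀ + Q = [1133/63 2495/63; 2495/63 6053/63]
step 1: y = z − H·x̄ = [-379/9]
step 1: S = H·P̄·Hᵀ + R = [2204/9]
step 1: K = P̄·Hᵀ·S⁻¹ = [-1/4; -1373/2204]
step 1: x' = x̄ + K·y = [-43/28, -5459/15428]
step 1: P' = (I − K·H)·P̄ = [75/28 41/28; 41/28 16101/15428]
step 2: x̄ = F·x = [-41927/15428, -5467/1102]
step 2: P̄ = F·P·Fᵀ + Q = [106465/15428 14947/1102; 14947/1102 19250/551]
step 2: y = z − H·x̄ = [-126577/15428]
step 2: S = H·P̄·Hᵀ + R = [1440861/15428]
step 2: K = P̄·Hᵀ·S⁻¹ = [-104017/480287; -868742/1440861]
step 2: x' = x̄ + K·y = [-451830/480287, -20603/1440861]
step 2: P' = (I − K·H)·P̄ = [1210471/480287 657244/480287; 657244/480287 1420237/1440861]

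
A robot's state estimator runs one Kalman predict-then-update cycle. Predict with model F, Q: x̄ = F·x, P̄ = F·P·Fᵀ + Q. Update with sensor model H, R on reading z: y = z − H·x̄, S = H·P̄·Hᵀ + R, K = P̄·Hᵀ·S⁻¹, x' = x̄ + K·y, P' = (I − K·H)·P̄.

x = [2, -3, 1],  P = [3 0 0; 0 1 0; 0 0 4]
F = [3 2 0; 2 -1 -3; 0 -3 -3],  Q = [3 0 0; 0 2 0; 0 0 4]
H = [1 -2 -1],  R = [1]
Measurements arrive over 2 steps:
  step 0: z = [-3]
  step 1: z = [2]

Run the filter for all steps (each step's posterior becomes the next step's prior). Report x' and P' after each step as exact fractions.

step 0: x̄ = F·x = [0, 4, 6]
step 0: P̄ = F·P·Fᵀ + Q = [34 16 -6; 16 51 39; -6 39 49]
step 0: y = z − H·x̄ = [11]
step 0: S = H·P̄·Hᵀ + R = [392]
step 0: K = P̄·Hᵀ·S⁻¹ = [1/49; -125/392; -19/56]
step 0: x' = x̄ + K·y = [11/49, 193/392, 127/56]
step 0: P' = (I − K·H)·P̄ = [1658/49 909/49 -23/7; 909/49 4367/392 -191/56; -23/7 -191/56 31/8]
step 1: x̄ = F·x = [325/196, -671/98, -1623/196]
step 1: P̄ = F·P·Fᵀ + Q = [56321/98 12217/49 -18009/98; 12217/49 6278/49 -3147/49; -18009/98 -3147/49 7619/98]
step 1: y = z − H·x̄ = [-1060/49]
step 1: S = H·P̄·Hᵀ + R = [13684/49]
step 1: K = P̄·Hᵀ·S⁻¹ = [12731/13684; 702/3421; -1630/3421]
step 1: x' = x̄ + K·y = [-252715/13684, -77219/6842, 27733/13684]
step 1: P' = (I − K·H)·P̄ = [4556529/13684 670555/3421 -410321/6842; 670555/3421 398078/3421 -126303/3421; -410321/6842 -126303/3421 98151/6842]

step 0: x' = [11/49, 193/392, 127/56], P' = [1658/49 909/49 -23/7; 909/49 4367/392 -191/56; -23/7 -191/56 31/8]
step 1: x' = [-252715/13684, -77219/6842, 27733/13684], P' = [4556529/13684 670555/3421 -410321/6842; 670555/3421 398078/3421 -126303/3421; -410321/6842 -126303/3421 98151/6842]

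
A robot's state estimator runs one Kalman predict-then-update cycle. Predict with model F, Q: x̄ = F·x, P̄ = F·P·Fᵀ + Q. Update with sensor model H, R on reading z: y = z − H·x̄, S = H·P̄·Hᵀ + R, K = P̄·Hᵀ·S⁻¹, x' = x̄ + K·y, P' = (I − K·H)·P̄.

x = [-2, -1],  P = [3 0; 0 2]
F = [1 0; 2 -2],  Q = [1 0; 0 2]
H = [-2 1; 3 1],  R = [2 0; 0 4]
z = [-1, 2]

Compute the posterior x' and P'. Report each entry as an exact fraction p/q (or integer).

x' = [165/388, 109/388]
P' = [43/194 19/194; 19/194 243/194]

x̄ = F·x = [-2, -2]
P̄ = F·P·Fᵀ + Q = [4 6; 6 22]
y = z − H·x̄ = [-3, 10]
S = H·P̄·Hᵀ + R = [16 4; 4 98]
K = P̄·Hᵀ·S⁻¹ = [-67/388 37/194; 205/388 75/194]
x' = x̄ + K·y = [165/388, 109/388]
P' = (I − K·H)·P̄ = [43/194 19/194; 19/194 243/194]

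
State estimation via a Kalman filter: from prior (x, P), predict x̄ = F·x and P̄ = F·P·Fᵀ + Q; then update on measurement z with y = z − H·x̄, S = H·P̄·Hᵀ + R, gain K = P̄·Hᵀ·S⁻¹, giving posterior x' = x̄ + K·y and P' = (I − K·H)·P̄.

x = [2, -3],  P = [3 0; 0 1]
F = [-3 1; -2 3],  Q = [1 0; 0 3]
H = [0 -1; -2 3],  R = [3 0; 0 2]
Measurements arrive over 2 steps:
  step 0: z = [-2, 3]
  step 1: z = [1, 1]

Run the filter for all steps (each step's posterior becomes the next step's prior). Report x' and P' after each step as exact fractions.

step 0: x̄ = F·x = [-9, -13]
step 0: P̄ = F·P·Fᵀ + Q = [29 21; 21 24]
step 0: y = z − H·x̄ = [-15, 24]
step 0: S = H·P̄·Hᵀ + R = [27 -30; -30 82]
step 0: K = P̄·Hᵀ·S⁻¹ = [-262/219 -55/146; -178/219 5/73]
step 0: x' = x̄ + K·y = [-7/73, 61/73]
step 0: P' = (I − K·H)·P̄ = [841/146 262/73; 262/73 178/73]
step 1: x̄ = F·x = [82/73, 197/73]
step 1: P̄ = F·P·Fᵀ + Q = [4927/146 175/73; 175/73 359/73]
step 1: y = z − H·x̄ = [270/73, -354/73]
step 1: S = H·P̄·Hᵀ + R = [578/73 -727/73; -727/73 11131/73]
step 1: K = P̄·Hᵀ·S⁻¹ = [-70523/80893 -36597/80893; -47500/80893 2181/80893]
step 1: x' = x̄ + K·y = [7498/80893, 32039/80893]
step 1: P' = (I − K·H)·P̄ = [707901/161786 211569/80893; 211569/80893 142500/80893]

step 0: x' = [-7/73, 61/73], P' = [841/146 262/73; 262/73 178/73]
step 1: x' = [7498/80893, 32039/80893], P' = [707901/161786 211569/80893; 211569/80893 142500/80893]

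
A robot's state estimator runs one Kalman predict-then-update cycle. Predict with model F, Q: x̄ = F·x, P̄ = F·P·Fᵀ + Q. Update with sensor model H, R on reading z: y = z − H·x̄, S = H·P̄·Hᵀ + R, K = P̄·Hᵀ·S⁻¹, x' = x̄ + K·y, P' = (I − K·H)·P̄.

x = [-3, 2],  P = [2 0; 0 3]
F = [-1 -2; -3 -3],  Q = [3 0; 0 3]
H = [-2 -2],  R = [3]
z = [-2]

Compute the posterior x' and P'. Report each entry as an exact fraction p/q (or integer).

x̄ = F·x = [-1, 3]
P̄ = F·P·Fᵀ + Q = [17 24; 24 48]
y = z − H·x̄ = [2]
S = H·P̄·Hᵀ + R = [455]
K = P̄·Hᵀ·S⁻¹ = [-82/455; -144/455]
x' = x̄ + K·y = [-619/455, 1077/455]
P' = (I − K·H)·P̄ = [1011/455 -888/455; -888/455 1104/455]

x' = [-619/455, 1077/455]
P' = [1011/455 -888/455; -888/455 1104/455]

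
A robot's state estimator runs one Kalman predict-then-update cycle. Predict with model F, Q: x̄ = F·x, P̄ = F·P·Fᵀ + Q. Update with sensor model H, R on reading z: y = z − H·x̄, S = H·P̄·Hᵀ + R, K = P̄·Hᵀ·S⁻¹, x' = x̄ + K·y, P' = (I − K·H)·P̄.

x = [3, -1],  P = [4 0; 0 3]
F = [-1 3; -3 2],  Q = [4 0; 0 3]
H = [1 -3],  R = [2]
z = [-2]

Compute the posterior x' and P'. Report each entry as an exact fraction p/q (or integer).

x' = [-301/316, 91/316]
P' = [8035/316 2715/316; 2715/316 987/316]

x̄ = F·x = [-6, -11]
P̄ = F·P·Fᵀ + Q = [35 30; 30 51]
y = z − H·x̄ = [-29]
S = H·P̄·Hᵀ + R = [316]
K = P̄·Hᵀ·S⁻¹ = [-55/316; -123/316]
x' = x̄ + K·y = [-301/316, 91/316]
P' = (I − K·H)·P̄ = [8035/316 2715/316; 2715/316 987/316]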